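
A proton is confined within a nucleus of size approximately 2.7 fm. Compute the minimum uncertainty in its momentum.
1.953 × 10^-20 kg·m/s

Using the Heisenberg uncertainty principle:
ΔxΔp ≥ ℏ/2

With Δx ≈ L = 2.700e-15 m (the confinement size):
Δp_min = ℏ/(2Δx)
Δp_min = (1.055e-34 J·s) / (2 × 2.700e-15 m)
Δp_min = 1.953e-20 kg·m/s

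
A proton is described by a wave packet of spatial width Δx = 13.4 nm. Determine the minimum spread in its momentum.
3.935 × 10^-27 kg·m/s

For a wave packet, the spatial width Δx and momentum spread Δp are related by the uncertainty principle:
ΔxΔp ≥ ℏ/2

The minimum momentum spread is:
Δp_min = ℏ/(2Δx)
Δp_min = (1.055e-34 J·s) / (2 × 1.340e-08 m)
Δp_min = 3.935e-27 kg·m/s

A wave packet cannot have both a well-defined position and well-defined momentum.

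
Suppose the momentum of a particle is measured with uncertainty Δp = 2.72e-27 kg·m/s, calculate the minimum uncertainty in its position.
19.386 nm

Using the Heisenberg uncertainty principle:
ΔxΔp ≥ ℏ/2

The minimum uncertainty in position is:
Δx_min = ℏ/(2Δp)
Δx_min = (1.055e-34 J·s) / (2 × 2.720e-27 kg·m/s)
Δx_min = 1.939e-08 m = 19.386 nm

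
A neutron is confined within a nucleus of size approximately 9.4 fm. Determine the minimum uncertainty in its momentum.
5.609 × 10^-21 kg·m/s

Using the Heisenberg uncertainty principle:
ΔxΔp ≥ ℏ/2

With Δx ≈ L = 9.400e-15 m (the confinement size):
Δp_min = ℏ/(2Δx)
Δp_min = (1.055e-34 J·s) / (2 × 9.400e-15 m)
Δp_min = 5.609e-21 kg·m/s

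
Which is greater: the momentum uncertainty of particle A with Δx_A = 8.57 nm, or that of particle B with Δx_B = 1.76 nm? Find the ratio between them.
Particle B has the larger minimum momentum uncertainty, by a factor of 4.87.

For each particle, the minimum momentum uncertainty is Δp_min = ℏ/(2Δx):

Particle A: Δp_A = ℏ/(2×8.570e-09 m) = 6.153e-27 kg·m/s
Particle B: Δp_B = ℏ/(2×1.760e-09 m) = 2.996e-26 kg·m/s

Ratio: Δp_B/Δp_A = 4.87

Since Δp_min ∝ 1/Δx, the particle with smaller position uncertainty (B) has larger momentum uncertainty.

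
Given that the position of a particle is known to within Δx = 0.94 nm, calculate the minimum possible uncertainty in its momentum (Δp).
5.609 × 10^-26 kg·m/s

Using the Heisenberg uncertainty principle:
ΔxΔp ≥ ℏ/2

The minimum uncertainty in momentum is:
Δp_min = ℏ/(2Δx)
Δp_min = (1.055e-34 J·s) / (2 × 9.400e-10 m)
Δp_min = 5.609e-26 kg·m/s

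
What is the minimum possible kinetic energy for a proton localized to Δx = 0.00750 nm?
92.221 meV

Localizing a particle requires giving it sufficient momentum uncertainty:

1. From uncertainty principle: Δp ≥ ℏ/(2Δx)
   Δp_min = (1.055e-34 J·s) / (2 × 7.500e-12 m)
   Δp_min = 7.030e-24 kg·m/s

2. This momentum uncertainty corresponds to kinetic energy:
   KE ≈ (Δp)²/(2m) = (7.030e-24)²/(2 × 1.673e-27 kg)
   KE = 1.478e-20 J = 92.221 meV

Tighter localization requires more energy.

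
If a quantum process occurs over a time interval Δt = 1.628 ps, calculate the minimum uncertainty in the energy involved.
202.154 μeV

Using the energy-time uncertainty principle:
ΔEΔt ≥ ℏ/2

The minimum uncertainty in energy is:
ΔE_min = ℏ/(2Δt)
ΔE_min = (1.055e-34 J·s) / (2 × 1.628e-12 s)
ΔE_min = 3.239e-23 J = 202.154 μeV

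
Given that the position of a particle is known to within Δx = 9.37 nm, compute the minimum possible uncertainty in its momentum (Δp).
5.627 × 10^-27 kg·m/s

Using the Heisenberg uncertainty principle:
ΔxΔp ≥ ℏ/2

The minimum uncertainty in momentum is:
Δp_min = ℏ/(2Δx)
Δp_min = (1.055e-34 J·s) / (2 × 9.370e-09 m)
Δp_min = 5.627e-27 kg·m/s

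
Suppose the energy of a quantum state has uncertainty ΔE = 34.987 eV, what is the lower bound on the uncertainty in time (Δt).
9.407 as

Using the energy-time uncertainty principle:
ΔEΔt ≥ ℏ/2

The minimum uncertainty in time is:
Δt_min = ℏ/(2ΔE)
Δt_min = (1.055e-34 J·s) / (2 × 5.606e-18 J)
Δt_min = 9.407e-18 s = 9.407 as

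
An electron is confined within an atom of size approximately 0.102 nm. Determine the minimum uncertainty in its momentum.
5.169 × 10^-25 kg·m/s

Using the Heisenberg uncertainty principle:
ΔxΔp ≥ ℏ/2

With Δx ≈ L = 1.020e-10 m (the confinement size):
Δp_min = ℏ/(2Δx)
Δp_min = (1.055e-34 J·s) / (2 × 1.020e-10 m)
Δp_min = 5.169e-25 kg·m/s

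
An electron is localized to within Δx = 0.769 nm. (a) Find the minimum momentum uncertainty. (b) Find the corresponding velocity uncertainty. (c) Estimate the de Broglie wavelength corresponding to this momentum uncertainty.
(a) Δp_min = 6.857 × 10^-26 kg·m/s
(b) Δv_min = 75.272 km/s
(c) λ_dB = 9.664 nm

Step-by-step:

(a) From the uncertainty principle:
Δp_min = ℏ/(2Δx) = (1.055e-34 J·s)/(2 × 7.690e-10 m) = 6.857e-26 kg·m/s

(b) The velocity uncertainty:
Δv = Δp/m = (6.857e-26 kg·m/s)/(9.109e-31 kg) = 7.527e+04 m/s = 75.272 km/s

(c) The de Broglie wavelength for this momentum:
λ = h/p = (6.626e-34 J·s)/(6.857e-26 kg·m/s) = 9.664e-09 m = 9.664 nm

Note: The de Broglie wavelength is comparable to the localization size, as expected from wave-particle duality.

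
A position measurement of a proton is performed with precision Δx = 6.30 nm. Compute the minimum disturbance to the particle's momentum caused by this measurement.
8.370 × 10^-27 kg·m/s

The uncertainty principle implies that measuring position disturbs momentum:
ΔxΔp ≥ ℏ/2

When we measure position with precision Δx, we necessarily introduce a momentum uncertainty:
Δp ≥ ℏ/(2Δx)
Δp_min = (1.055e-34 J·s) / (2 × 6.300e-09 m)
Δp_min = 8.370e-27 kg·m/s

The more precisely we measure position, the greater the momentum disturbance.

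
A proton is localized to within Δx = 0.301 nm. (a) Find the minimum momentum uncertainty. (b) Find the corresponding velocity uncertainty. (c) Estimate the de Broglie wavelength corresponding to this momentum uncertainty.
(a) Δp_min = 1.752 × 10^-25 kg·m/s
(b) Δv_min = 104.733 m/s
(c) λ_dB = 3.782 nm

Step-by-step:

(a) From the uncertainty principle:
Δp_min = ℏ/(2Δx) = (1.055e-34 J·s)/(2 × 3.010e-10 m) = 1.752e-25 kg·m/s

(b) The velocity uncertainty:
Δv = Δp/m = (1.752e-25 kg·m/s)/(1.673e-27 kg) = 1.047e+02 m/s = 104.733 m/s

(c) The de Broglie wavelength for this momentum:
λ = h/p = (6.626e-34 J·s)/(1.752e-25 kg·m/s) = 3.782e-09 m = 3.782 nm

Note: The de Broglie wavelength is comparable to the localization size, as expected from wave-particle duality.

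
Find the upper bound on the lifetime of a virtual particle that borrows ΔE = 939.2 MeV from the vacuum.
3.504 × 10^-25 s

Using the energy-time uncertainty principle:
ΔEΔt ≥ ℏ/2

For a virtual particle borrowing energy ΔE, the maximum lifetime is:
Δt_max = ℏ/(2ΔE)

Converting energy:
ΔE = 939.2 MeV = 1.505e-10 J

Δt_max = (1.055e-34 J·s) / (2 × 1.505e-10 J)
Δt_max = 3.504e-25 s = 3.504 × 10^-25 s

Virtual particles with higher borrowed energy exist for shorter times.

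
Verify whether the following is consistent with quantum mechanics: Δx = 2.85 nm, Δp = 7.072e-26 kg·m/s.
Yes, it satisfies the uncertainty principle.

Calculate the product ΔxΔp:
ΔxΔp = (2.850e-09 m) × (7.072e-26 kg·m/s)
ΔxΔp = 2.016e-34 J·s

Compare to the minimum allowed value ℏ/2:
ℏ/2 = 5.273e-35 J·s

Since ΔxΔp = 2.016e-34 J·s ≥ 5.273e-35 J·s = ℏ/2,
the measurement satisfies the uncertainty principle.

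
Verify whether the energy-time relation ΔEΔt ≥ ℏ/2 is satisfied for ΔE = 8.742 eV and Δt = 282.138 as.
Yes, it satisfies the uncertainty relation.

Calculate the product ΔEΔt:
ΔE = 8.742 eV = 1.401e-18 J
ΔEΔt = (1.401e-18 J) × (2.821e-16 s)
ΔEΔt = 3.952e-34 J·s

Compare to the minimum allowed value ℏ/2:
ℏ/2 = 5.273e-35 J·s

Since ΔEΔt = 3.952e-34 J·s ≥ 5.273e-35 J·s = ℏ/2,
this satisfies the uncertainty relation.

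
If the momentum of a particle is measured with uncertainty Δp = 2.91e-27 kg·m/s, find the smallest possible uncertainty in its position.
18.120 nm

Using the Heisenberg uncertainty principle:
ΔxΔp ≥ ℏ/2

The minimum uncertainty in position is:
Δx_min = ℏ/(2Δp)
Δx_min = (1.055e-34 J·s) / (2 × 2.910e-27 kg·m/s)
Δx_min = 1.812e-08 m = 18.120 nm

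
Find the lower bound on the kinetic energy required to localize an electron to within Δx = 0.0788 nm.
1.534 eV

Localizing a particle requires giving it sufficient momentum uncertainty:

1. From uncertainty principle: Δp ≥ ℏ/(2Δx)
   Δp_min = (1.055e-34 J·s) / (2 × 7.880e-11 m)
   Δp_min = 6.691e-25 kg·m/s

2. This momentum uncertainty corresponds to kinetic energy:
   KE ≈ (Δp)²/(2m) = (6.691e-25)²/(2 × 9.109e-31 kg)
   KE = 2.458e-19 J = 1.534 eV

Tighter localization requires more energy.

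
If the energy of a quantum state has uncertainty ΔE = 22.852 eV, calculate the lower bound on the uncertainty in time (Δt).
14.402 as

Using the energy-time uncertainty principle:
ΔEΔt ≥ ℏ/2

The minimum uncertainty in time is:
Δt_min = ℏ/(2ΔE)
Δt_min = (1.055e-34 J·s) / (2 × 3.661e-18 J)
Δt_min = 1.440e-17 s = 14.402 as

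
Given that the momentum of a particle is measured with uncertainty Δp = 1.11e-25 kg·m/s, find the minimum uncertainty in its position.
475.032 pm

Using the Heisenberg uncertainty principle:
ΔxΔp ≥ ℏ/2

The minimum uncertainty in position is:
Δx_min = ℏ/(2Δp)
Δx_min = (1.055e-34 J·s) / (2 × 1.110e-25 kg·m/s)
Δx_min = 4.750e-10 m = 475.032 pm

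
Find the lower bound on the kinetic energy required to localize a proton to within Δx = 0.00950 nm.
57.479 meV

Localizing a particle requires giving it sufficient momentum uncertainty:

1. From uncertainty principle: Δp ≥ ℏ/(2Δx)
   Δp_min = (1.055e-34 J·s) / (2 × 9.500e-12 m)
   Δp_min = 5.550e-24 kg·m/s

2. This momentum uncertainty corresponds to kinetic energy:
   KE ≈ (Δp)²/(2m) = (5.550e-24)²/(2 × 1.673e-27 kg)
   KE = 9.209e-21 J = 57.479 meV

Tighter localization requires more energy.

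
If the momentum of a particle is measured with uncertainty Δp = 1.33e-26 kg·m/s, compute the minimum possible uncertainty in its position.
3.965 nm

Using the Heisenberg uncertainty principle:
ΔxΔp ≥ ℏ/2

The minimum uncertainty in position is:
Δx_min = ℏ/(2Δp)
Δx_min = (1.055e-34 J·s) / (2 × 1.330e-26 kg·m/s)
Δx_min = 3.965e-09 m = 3.965 nm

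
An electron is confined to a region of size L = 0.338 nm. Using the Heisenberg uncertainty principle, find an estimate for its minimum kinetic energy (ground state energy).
83.374 meV

Using the uncertainty principle to estimate ground state energy:

1. The position uncertainty is approximately the confinement size:
   Δx ≈ L = 3.380e-10 m

2. From ΔxΔp ≥ ℏ/2, the minimum momentum uncertainty is:
   Δp ≈ ℏ/(2L) = 1.560e-25 kg·m/s

3. The kinetic energy is approximately:
   KE ≈ (Δp)²/(2m) = (1.560e-25)²/(2 × 9.109e-31 kg)
   KE ≈ 1.336e-20 J = 83.374 meV

This is an order-of-magnitude estimate of the ground state energy.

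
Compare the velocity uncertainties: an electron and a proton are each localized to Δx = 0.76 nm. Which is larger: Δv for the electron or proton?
The electron has the larger minimum velocity uncertainty, by a ratio of 1836.2.

For both particles, Δp_min = ℏ/(2Δx) = 6.938e-26 kg·m/s (same for both).

The velocity uncertainty is Δv = Δp/m:
- electron: Δv = 6.938e-26 / 9.109e-31 = 7.616e+04 m/s = 76.163 km/s
- proton: Δv = 6.938e-26 / 1.673e-27 = 4.148e+01 m/s = 41.480 m/s

Ratio: 7.616e+04 / 4.148e+01 = 1836.2

The lighter particle has larger velocity uncertainty because Δv ∝ 1/m.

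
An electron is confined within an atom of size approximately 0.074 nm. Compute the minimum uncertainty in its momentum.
7.125 × 10^-25 kg·m/s

Using the Heisenberg uncertainty principle:
ΔxΔp ≥ ℏ/2

With Δx ≈ L = 7.400e-11 m (the confinement size):
Δp_min = ℏ/(2Δx)
Δp_min = (1.055e-34 J·s) / (2 × 7.400e-11 m)
Δp_min = 7.125e-25 kg·m/s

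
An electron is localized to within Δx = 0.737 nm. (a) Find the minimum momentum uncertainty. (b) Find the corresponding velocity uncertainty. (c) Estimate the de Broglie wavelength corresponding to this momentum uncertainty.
(a) Δp_min = 7.154 × 10^-26 kg·m/s
(b) Δv_min = 78.540 km/s
(c) λ_dB = 9.261 nm

Step-by-step:

(a) From the uncertainty principle:
Δp_min = ℏ/(2Δx) = (1.055e-34 J·s)/(2 × 7.370e-10 m) = 7.154e-26 kg·m/s

(b) The velocity uncertainty:
Δv = Δp/m = (7.154e-26 kg·m/s)/(9.109e-31 kg) = 7.854e+04 m/s = 78.540 km/s

(c) The de Broglie wavelength for this momentum:
λ = h/p = (6.626e-34 J·s)/(7.154e-26 kg·m/s) = 9.261e-09 m = 9.261 nm

Note: The de Broglie wavelength is comparable to the localization size, as expected from wave-particle duality.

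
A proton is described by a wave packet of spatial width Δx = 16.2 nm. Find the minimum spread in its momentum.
3.255 × 10^-27 kg·m/s

For a wave packet, the spatial width Δx and momentum spread Δp are related by the uncertainty principle:
ΔxΔp ≥ ℏ/2

The minimum momentum spread is:
Δp_min = ℏ/(2Δx)
Δp_min = (1.055e-34 J·s) / (2 × 1.620e-08 m)
Δp_min = 3.255e-27 kg·m/s

A wave packet cannot have both a well-defined position and well-defined momentum.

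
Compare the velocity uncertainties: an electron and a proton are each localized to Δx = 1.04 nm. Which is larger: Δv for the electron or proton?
The electron has the larger minimum velocity uncertainty, by a ratio of 1836.2.

For both particles, Δp_min = ℏ/(2Δx) = 5.070e-26 kg·m/s (same for both).

The velocity uncertainty is Δv = Δp/m:
- electron: Δv = 5.070e-26 / 9.109e-31 = 5.566e+04 m/s = 55.658 km/s
- proton: Δv = 5.070e-26 / 1.673e-27 = 3.031e+01 m/s = 30.312 m/s

Ratio: 5.566e+04 / 3.031e+01 = 1836.2

The lighter particle has larger velocity uncertainty because Δv ∝ 1/m.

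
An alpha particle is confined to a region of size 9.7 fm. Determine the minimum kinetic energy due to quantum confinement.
13.878 keV

Using the uncertainty principle:

1. Position uncertainty: Δx ≈ 9.700e-15 m
2. Minimum momentum uncertainty: Δp = ℏ/(2Δx) = 5.436e-21 kg·m/s
3. Minimum kinetic energy:
   KE = (Δp)²/(2m) = (5.436e-21)²/(2 × 6.645e-27 kg)
   KE = 2.224e-15 J = 13.878 keV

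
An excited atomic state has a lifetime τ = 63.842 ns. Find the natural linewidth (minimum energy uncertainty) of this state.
5.155 neV

Using the energy-time uncertainty principle:
ΔEΔt ≥ ℏ/2

The lifetime τ represents the time uncertainty Δt.
The natural linewidth (minimum energy uncertainty) is:

ΔE = ℏ/(2τ)
ΔE = (1.055e-34 J·s) / (2 × 6.384e-08 s)
ΔE = 8.259e-28 J = 5.155 neV

This natural linewidth limits the precision of spectroscopic measurements.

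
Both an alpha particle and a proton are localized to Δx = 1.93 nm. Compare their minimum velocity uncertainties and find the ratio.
The proton has the larger minimum velocity uncertainty, by a ratio of 4.0.

For both particles, Δp_min = ℏ/(2Δx) = 2.732e-26 kg·m/s (same for both).

The velocity uncertainty is Δv = Δp/m:
- alpha particle: Δv = 2.732e-26 / 6.645e-27 = 4.112e+00 m/s = 4.112 m/s
- proton: Δv = 2.732e-26 / 1.673e-27 = 1.633e+01 m/s = 16.334 m/s

Ratio: 1.633e+01 / 4.112e+00 = 4.0

The lighter particle has larger velocity uncertainty because Δv ∝ 1/m.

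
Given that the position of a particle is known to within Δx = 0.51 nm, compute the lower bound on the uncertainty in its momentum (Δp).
1.034 × 10^-25 kg·m/s

Using the Heisenberg uncertainty principle:
ΔxΔp ≥ ℏ/2

The minimum uncertainty in momentum is:
Δp_min = ℏ/(2Δx)
Δp_min = (1.055e-34 J·s) / (2 × 5.100e-10 m)
Δp_min = 1.034e-25 kg·m/s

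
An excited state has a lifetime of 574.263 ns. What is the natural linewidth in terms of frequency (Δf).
138.573 kHz

Using the energy-time uncertainty principle and E = hf:
ΔEΔt ≥ ℏ/2
hΔf·Δt ≥ ℏ/2

The minimum frequency uncertainty is:
Δf = ℏ/(2hτ) = 1/(4πτ)
Δf = 1/(4π × 5.743e-07 s)
Δf = 1.386e+05 Hz = 138.573 kHz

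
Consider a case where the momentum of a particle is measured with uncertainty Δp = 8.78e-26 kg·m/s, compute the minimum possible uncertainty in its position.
600.553 pm

Using the Heisenberg uncertainty principle:
ΔxΔp ≥ ℏ/2

The minimum uncertainty in position is:
Δx_min = ℏ/(2Δp)
Δx_min = (1.055e-34 J·s) / (2 × 8.780e-26 kg·m/s)
Δx_min = 6.006e-10 m = 600.553 pm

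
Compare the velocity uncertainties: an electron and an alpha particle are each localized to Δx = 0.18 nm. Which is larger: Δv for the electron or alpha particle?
The electron has the larger minimum velocity uncertainty, by a ratio of 7294.3.

For both particles, Δp_min = ℏ/(2Δx) = 2.929e-25 kg·m/s (same for both).

The velocity uncertainty is Δv = Δp/m:
- electron: Δv = 2.929e-25 / 9.109e-31 = 3.216e+05 m/s = 321.577 km/s
- alpha particle: Δv = 2.929e-25 / 6.645e-27 = 4.409e+01 m/s = 44.086 m/s

Ratio: 3.216e+05 / 4.409e+01 = 7294.3

The lighter particle has larger velocity uncertainty because Δv ∝ 1/m.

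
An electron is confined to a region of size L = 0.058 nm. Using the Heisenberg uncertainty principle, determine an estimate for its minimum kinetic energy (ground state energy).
2.831 eV

Using the uncertainty principle to estimate ground state energy:

1. The position uncertainty is approximately the confinement size:
   Δx ≈ L = 5.800e-11 m

2. From ΔxΔp ≥ ℏ/2, the minimum momentum uncertainty is:
   Δp ≈ ℏ/(2L) = 9.091e-25 kg·m/s

3. The kinetic energy is approximately:
   KE ≈ (Δp)²/(2m) = (9.091e-25)²/(2 × 9.109e-31 kg)
   KE ≈ 4.536e-19 J = 2.831 eV

This is an order-of-magnitude estimate of the ground state energy.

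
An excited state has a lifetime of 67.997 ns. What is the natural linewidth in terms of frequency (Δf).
1.170 MHz

Using the energy-time uncertainty principle and E = hf:
ΔEΔt ≥ ℏ/2
hΔf·Δt ≥ ℏ/2

The minimum frequency uncertainty is:
Δf = ℏ/(2hτ) = 1/(4πτ)
Δf = 1/(4π × 6.800e-08 s)
Δf = 1.170e+06 Hz = 1.170 MHz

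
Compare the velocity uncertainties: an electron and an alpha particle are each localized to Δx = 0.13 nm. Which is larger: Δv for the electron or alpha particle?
The electron has the larger minimum velocity uncertainty, by a ratio of 7294.3.

For both particles, Δp_min = ℏ/(2Δx) = 4.056e-25 kg·m/s (same for both).

The velocity uncertainty is Δv = Δp/m:
- electron: Δv = 4.056e-25 / 9.109e-31 = 4.453e+05 m/s = 445.260 km/s
- alpha particle: Δv = 4.056e-25 / 6.645e-27 = 6.104e+01 m/s = 61.042 m/s

Ratio: 4.453e+05 / 6.104e+01 = 7294.3

The lighter particle has larger velocity uncertainty because Δv ∝ 1/m.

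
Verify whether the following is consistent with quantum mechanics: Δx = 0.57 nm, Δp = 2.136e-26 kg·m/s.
No, it violates the uncertainty principle (impossible measurement).

Calculate the product ΔxΔp:
ΔxΔp = (5.700e-10 m) × (2.136e-26 kg·m/s)
ΔxΔp = 1.218e-35 J·s

Compare to the minimum allowed value ℏ/2:
ℏ/2 = 5.273e-35 J·s

Since ΔxΔp = 1.218e-35 J·s < 5.273e-35 J·s = ℏ/2,
the measurement violates the uncertainty principle.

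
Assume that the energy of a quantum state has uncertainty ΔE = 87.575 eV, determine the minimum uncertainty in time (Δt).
3.758 as

Using the energy-time uncertainty principle:
ΔEΔt ≥ ℏ/2

The minimum uncertainty in time is:
Δt_min = ℏ/(2ΔE)
Δt_min = (1.055e-34 J·s) / (2 × 1.403e-17 J)
Δt_min = 3.758e-18 s = 3.758 as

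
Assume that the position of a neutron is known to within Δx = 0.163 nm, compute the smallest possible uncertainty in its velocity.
193.136 m/s

Using the Heisenberg uncertainty principle and Δp = mΔv:
ΔxΔp ≥ ℏ/2
Δx(mΔv) ≥ ℏ/2

The minimum uncertainty in velocity is:
Δv_min = ℏ/(2mΔx)
Δv_min = (1.055e-34 J·s) / (2 × 1.675e-27 kg × 1.630e-10 m)
Δv_min = 1.931e+02 m/s = 193.136 m/s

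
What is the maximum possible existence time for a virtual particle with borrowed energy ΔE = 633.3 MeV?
5.197 × 10^-25 s

Using the energy-time uncertainty principle:
ΔEΔt ≥ ℏ/2

For a virtual particle borrowing energy ΔE, the maximum lifetime is:
Δt_max = ℏ/(2ΔE)

Converting energy:
ΔE = 633.3 MeV = 1.015e-10 J

Δt_max = (1.055e-34 J·s) / (2 × 1.015e-10 J)
Δt_max = 5.197e-25 s = 5.197 × 10^-25 s

Virtual particles with higher borrowed energy exist for shorter times.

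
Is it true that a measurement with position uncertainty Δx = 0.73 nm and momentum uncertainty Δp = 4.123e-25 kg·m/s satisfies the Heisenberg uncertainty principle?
Yes, it satisfies the uncertainty principle.

Calculate the product ΔxΔp:
ΔxΔp = (7.300e-10 m) × (4.123e-25 kg·m/s)
ΔxΔp = 3.010e-34 J·s

Compare to the minimum allowed value ℏ/2:
ℏ/2 = 5.273e-35 J·s

Since ΔxΔp = 3.010e-34 J·s ≥ 5.273e-35 J·s = ℏ/2,
the measurement satisfies the uncertainty principle.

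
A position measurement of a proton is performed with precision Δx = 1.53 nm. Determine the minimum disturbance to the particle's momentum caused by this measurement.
3.446 × 10^-26 kg·m/s

The uncertainty principle implies that measuring position disturbs momentum:
ΔxΔp ≥ ℏ/2

When we measure position with precision Δx, we necessarily introduce a momentum uncertainty:
Δp ≥ ℏ/(2Δx)
Δp_min = (1.055e-34 J·s) / (2 × 1.530e-09 m)
Δp_min = 3.446e-26 kg·m/s

The more precisely we measure position, the greater the momentum disturbance.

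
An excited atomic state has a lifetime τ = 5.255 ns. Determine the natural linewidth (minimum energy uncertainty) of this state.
62.627 neV

Using the energy-time uncertainty principle:
ΔEΔt ≥ ℏ/2

The lifetime τ represents the time uncertainty Δt.
The natural linewidth (minimum energy uncertainty) is:

ΔE = ℏ/(2τ)
ΔE = (1.055e-34 J·s) / (2 × 5.255e-09 s)
ΔE = 1.003e-26 J = 62.627 neV

This natural linewidth limits the precision of spectroscopic measurements.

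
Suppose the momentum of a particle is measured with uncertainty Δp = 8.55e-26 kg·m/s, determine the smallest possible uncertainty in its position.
616.709 pm

Using the Heisenberg uncertainty principle:
ΔxΔp ≥ ℏ/2

The minimum uncertainty in position is:
Δx_min = ℏ/(2Δp)
Δx_min = (1.055e-34 J·s) / (2 × 8.550e-26 kg·m/s)
Δx_min = 6.167e-10 m = 616.709 pm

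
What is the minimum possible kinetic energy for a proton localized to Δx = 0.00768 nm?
87.949 meV

Localizing a particle requires giving it sufficient momentum uncertainty:

1. From uncertainty principle: Δp ≥ ℏ/(2Δx)
   Δp_min = (1.055e-34 J·s) / (2 × 7.680e-12 m)
   Δp_min = 6.866e-24 kg·m/s

2. This momentum uncertainty corresponds to kinetic energy:
   KE ≈ (Δp)²/(2m) = (6.866e-24)²/(2 × 1.673e-27 kg)
   KE = 1.409e-20 J = 87.949 meV

Tighter localization requires more energy.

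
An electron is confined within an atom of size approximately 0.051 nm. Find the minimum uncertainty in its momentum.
1.034 × 10^-24 kg·m/s

Using the Heisenberg uncertainty principle:
ΔxΔp ≥ ℏ/2

With Δx ≈ L = 5.100e-11 m (the confinement size):
Δp_min = ℏ/(2Δx)
Δp_min = (1.055e-34 J·s) / (2 × 5.100e-11 m)
Δp_min = 1.034e-24 kg·m/s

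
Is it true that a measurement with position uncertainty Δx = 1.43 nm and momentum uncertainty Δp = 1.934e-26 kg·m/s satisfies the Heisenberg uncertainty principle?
No, it violates the uncertainty principle (impossible measurement).

Calculate the product ΔxΔp:
ΔxΔp = (1.430e-09 m) × (1.934e-26 kg·m/s)
ΔxΔp = 2.766e-35 J·s

Compare to the minimum allowed value ℏ/2:
ℏ/2 = 5.273e-35 J·s

Since ΔxΔp = 2.766e-35 J·s < 5.273e-35 J·s = ℏ/2,
the measurement violates the uncertainty principle.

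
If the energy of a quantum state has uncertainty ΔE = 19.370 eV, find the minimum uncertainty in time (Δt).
16.990 as

Using the energy-time uncertainty principle:
ΔEΔt ≥ ℏ/2

The minimum uncertainty in time is:
Δt_min = ℏ/(2ΔE)
Δt_min = (1.055e-34 J·s) / (2 × 3.103e-18 J)
Δt_min = 1.699e-17 s = 16.990 as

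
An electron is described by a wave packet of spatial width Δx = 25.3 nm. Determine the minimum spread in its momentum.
2.084 × 10^-27 kg·m/s

For a wave packet, the spatial width Δx and momentum spread Δp are related by the uncertainty principle:
ΔxΔp ≥ ℏ/2

The minimum momentum spread is:
Δp_min = ℏ/(2Δx)
Δp_min = (1.055e-34 J·s) / (2 × 2.530e-08 m)
Δp_min = 2.084e-27 kg·m/s

A wave packet cannot have both a well-defined position and well-defined momentum.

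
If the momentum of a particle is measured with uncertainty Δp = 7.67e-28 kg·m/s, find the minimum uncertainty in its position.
68.747 nm

Using the Heisenberg uncertainty principle:
ΔxΔp ≥ ℏ/2

The minimum uncertainty in position is:
Δx_min = ℏ/(2Δp)
Δx_min = (1.055e-34 J·s) / (2 × 7.670e-28 kg·m/s)
Δx_min = 6.875e-08 m = 68.747 nm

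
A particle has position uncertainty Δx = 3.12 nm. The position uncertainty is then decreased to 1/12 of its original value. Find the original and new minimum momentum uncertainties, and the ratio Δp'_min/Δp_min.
Original Δp_min = 1.690 × 10^-26 kg·m/s; new Δp'_min = 2.028 × 10^-25 kg·m/s; ratio Δp'_min/Δp_min = 12.

From the uncertainty principle ΔxΔp ≥ ℏ/2, the minimum momentum uncertainty is Δp_min = ℏ/(2Δx).

Original (Δx = 3.12 nm = 3.120e-09 m):
Δp_min = (1.055e-34 J·s)/(2 × 3.120e-09 m) = 1.690e-26 kg·m/s

When Δx → (1/12)Δx:
Δp'_min = ℏ/(2 × (1/12)Δx) = 12 × ℏ/(2Δx) = 12 × Δp_min
Δp'_min = 12 × 1.690e-26 kg·m/s = 2.028e-25 kg·m/s

Since Δp_min ∝ 1/Δx, when Δx is decreased to 1/12 of its original value, Δp_min increases to 12 times its original value.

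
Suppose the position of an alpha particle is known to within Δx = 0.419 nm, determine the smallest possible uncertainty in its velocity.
18.939 m/s

Using the Heisenberg uncertainty principle and Δp = mΔv:
ΔxΔp ≥ ℏ/2
Δx(mΔv) ≥ ℏ/2

The minimum uncertainty in velocity is:
Δv_min = ℏ/(2mΔx)
Δv_min = (1.055e-34 J·s) / (2 × 6.645e-27 kg × 4.190e-10 m)
Δv_min = 1.894e+01 m/s = 18.939 m/s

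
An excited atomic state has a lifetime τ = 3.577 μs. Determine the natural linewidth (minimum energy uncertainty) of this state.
92.006 peV

Using the energy-time uncertainty principle:
ΔEΔt ≥ ℏ/2

The lifetime τ represents the time uncertainty Δt.
The natural linewidth (minimum energy uncertainty) is:

ΔE = ℏ/(2τ)
ΔE = (1.055e-34 J·s) / (2 × 3.577e-06 s)
ΔE = 1.474e-29 J = 92.006 peV

This natural linewidth limits the precision of spectroscopic measurements.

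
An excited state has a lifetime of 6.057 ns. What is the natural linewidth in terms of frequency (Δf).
13.138 MHz

Using the energy-time uncertainty principle and E = hf:
ΔEΔt ≥ ℏ/2
hΔf·Δt ≥ ℏ/2

The minimum frequency uncertainty is:
Δf = ℏ/(2hτ) = 1/(4πτ)
Δf = 1/(4π × 6.057e-09 s)
Δf = 1.314e+07 Hz = 13.138 MHz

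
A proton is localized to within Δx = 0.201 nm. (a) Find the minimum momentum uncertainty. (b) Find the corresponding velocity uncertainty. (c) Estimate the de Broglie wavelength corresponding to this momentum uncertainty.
(a) Δp_min = 2.623 × 10^-25 kg·m/s
(b) Δv_min = 156.838 m/s
(c) λ_dB = 2.526 nm

Step-by-step:

(a) From the uncertainty principle:
Δp_min = ℏ/(2Δx) = (1.055e-34 J·s)/(2 × 2.010e-10 m) = 2.623e-25 kg·m/s

(b) The velocity uncertainty:
Δv = Δp/m = (2.623e-25 kg·m/s)/(1.673e-27 kg) = 1.568e+02 m/s = 156.838 m/s

(c) The de Broglie wavelength for this momentum:
λ = h/p = (6.626e-34 J·s)/(2.623e-25 kg·m/s) = 2.526e-09 m = 2.526 nm

Note: The de Broglie wavelength is comparable to the localization size, as expected from wave-particle duality.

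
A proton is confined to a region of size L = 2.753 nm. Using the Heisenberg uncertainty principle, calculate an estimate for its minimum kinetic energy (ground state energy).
684.450 neV

Using the uncertainty principle to estimate ground state energy:

1. The position uncertainty is approximately the confinement size:
   Δx ≈ L = 2.753e-09 m

2. From ΔxΔp ≥ ℏ/2, the minimum momentum uncertainty is:
   Δp ≈ ℏ/(2L) = 1.915e-26 kg·m/s

3. The kinetic energy is approximately:
   KE ≈ (Δp)²/(2m) = (1.915e-26)²/(2 × 1.673e-27 kg)
   KE ≈ 1.097e-25 J = 684.450 neV

This is an order-of-magnitude estimate of the ground state energy.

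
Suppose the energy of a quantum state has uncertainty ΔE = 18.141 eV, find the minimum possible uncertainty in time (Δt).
18.142 as

Using the energy-time uncertainty principle:
ΔEΔt ≥ ℏ/2

The minimum uncertainty in time is:
Δt_min = ℏ/(2ΔE)
Δt_min = (1.055e-34 J·s) / (2 × 2.907e-18 J)
Δt_min = 1.814e-17 s = 18.142 as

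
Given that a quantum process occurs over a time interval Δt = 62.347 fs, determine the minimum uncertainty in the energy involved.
5.279 meV

Using the energy-time uncertainty principle:
ΔEΔt ≥ ℏ/2

The minimum uncertainty in energy is:
ΔE_min = ℏ/(2Δt)
ΔE_min = (1.055e-34 J·s) / (2 × 6.235e-14 s)
ΔE_min = 8.457e-22 J = 5.279 meV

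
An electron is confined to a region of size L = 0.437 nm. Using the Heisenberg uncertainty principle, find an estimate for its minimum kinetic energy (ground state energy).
49.877 meV

Using the uncertainty principle to estimate ground state energy:

1. The position uncertainty is approximately the confinement size:
   Δx ≈ L = 4.370e-10 m

2. From ΔxΔp ≥ ℏ/2, the minimum momentum uncertainty is:
   Δp ≈ ℏ/(2L) = 1.207e-25 kg·m/s

3. The kinetic energy is approximately:
   KE ≈ (Δp)²/(2m) = (1.207e-25)²/(2 × 9.109e-31 kg)
   KE ≈ 7.991e-21 J = 49.877 meV

This is an order-of-magnitude estimate of the ground state energy.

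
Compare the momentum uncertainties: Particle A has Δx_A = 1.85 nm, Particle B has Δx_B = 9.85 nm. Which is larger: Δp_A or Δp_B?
Particle A has the larger minimum momentum uncertainty, by a factor of 5.32.

For each particle, the minimum momentum uncertainty is Δp_min = ℏ/(2Δx):

Particle A: Δp_A = ℏ/(2×1.850e-09 m) = 2.850e-26 kg·m/s
Particle B: Δp_B = ℏ/(2×9.850e-09 m) = 5.353e-27 kg·m/s

Ratio: Δp_A/Δp_B = 5.32

Since Δp_min ∝ 1/Δx, the particle with smaller position uncertainty (A) has larger momentum uncertainty.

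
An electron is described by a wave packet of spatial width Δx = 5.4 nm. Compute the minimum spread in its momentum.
9.765 × 10^-27 kg·m/s

For a wave packet, the spatial width Δx and momentum spread Δp are related by the uncertainty principle:
ΔxΔp ≥ ℏ/2

The minimum momentum spread is:
Δp_min = ℏ/(2Δx)
Δp_min = (1.055e-34 J·s) / (2 × 5.400e-09 m)
Δp_min = 9.765e-27 kg·m/s

A wave packet cannot have both a well-defined position and well-defined momentum.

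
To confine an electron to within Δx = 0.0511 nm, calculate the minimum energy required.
3.648 eV

Localizing a particle requires giving it sufficient momentum uncertainty:

1. From uncertainty principle: Δp ≥ ℏ/(2Δx)
   Δp_min = (1.055e-34 J·s) / (2 × 5.110e-11 m)
   Δp_min = 1.032e-24 kg·m/s

2. This momentum uncertainty corresponds to kinetic energy:
   KE ≈ (Δp)²/(2m) = (1.032e-24)²/(2 × 9.109e-31 kg)
   KE = 5.844e-19 J = 3.648 eV

Tighter localization requires more energy.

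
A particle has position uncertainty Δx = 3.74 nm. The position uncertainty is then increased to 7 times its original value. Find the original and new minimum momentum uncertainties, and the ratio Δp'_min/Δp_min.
Original Δp_min = 1.410 × 10^-26 kg·m/s; new Δp'_min = 2.014 × 10^-27 kg·m/s; ratio Δp'_min/Δp_min = 1/7.

From the uncertainty principle ΔxΔp ≥ ℏ/2, the minimum momentum uncertainty is Δp_min = ℏ/(2Δx).

Original (Δx = 3.74 nm = 3.740e-09 m):
Δp_min = (1.055e-34 J·s)/(2 × 3.740e-09 m) = 1.410e-26 kg·m/s

When Δx → 7Δx:
Δp'_min = ℏ/(2 × 7Δx) = (1/7) × ℏ/(2Δx) = (1/7) × Δp_min
Δp'_min = 1/7 × 1.410e-26 kg·m/s = 2.014e-27 kg·m/s

Since Δp_min ∝ 1/Δx, when Δx is increased to 7 times its original value, Δp_min decreases to 1/7 of its original value.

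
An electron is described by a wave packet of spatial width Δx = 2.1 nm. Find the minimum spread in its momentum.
2.511 × 10^-26 kg·m/s

For a wave packet, the spatial width Δx and momentum spread Δp are related by the uncertainty principle:
ΔxΔp ≥ ℏ/2

The minimum momentum spread is:
Δp_min = ℏ/(2Δx)
Δp_min = (1.055e-34 J·s) / (2 × 2.100e-09 m)
Δp_min = 2.511e-26 kg·m/s

A wave packet cannot have both a well-defined position and well-defined momentum.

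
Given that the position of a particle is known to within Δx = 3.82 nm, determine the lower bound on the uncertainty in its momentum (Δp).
1.380 × 10^-26 kg·m/s

Using the Heisenberg uncertainty principle:
ΔxΔp ≥ ℏ/2

The minimum uncertainty in momentum is:
Δp_min = ℏ/(2Δx)
Δp_min = (1.055e-34 J·s) / (2 × 3.820e-09 m)
Δp_min = 1.380e-26 kg·m/s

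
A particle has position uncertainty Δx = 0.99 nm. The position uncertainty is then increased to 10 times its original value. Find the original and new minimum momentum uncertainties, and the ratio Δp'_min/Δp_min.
Original Δp_min = 5.326 × 10^-26 kg·m/s; new Δp'_min = 5.326 × 10^-27 kg·m/s; ratio Δp'_min/Δp_min = 1/10.

From the uncertainty principle ΔxΔp ≥ ℏ/2, the minimum momentum uncertainty is Δp_min = ℏ/(2Δx).

Original (Δx = 0.99 nm = 9.900e-10 m):
Δp_min = (1.055e-34 J·s)/(2 × 9.900e-10 m) = 5.326e-26 kg·m/s

When Δx → 10Δx:
Δp'_min = ℏ/(2 × 10Δx) = (1/10) × ℏ/(2Δx) = (1/10) × Δp_min
Δp'_min = 1/10 × 5.326e-26 kg·m/s = 5.326e-27 kg·m/s

Since Δp_min ∝ 1/Δx, when Δx is increased to 10 times its original value, Δp_min decreases to 1/10 of its original value.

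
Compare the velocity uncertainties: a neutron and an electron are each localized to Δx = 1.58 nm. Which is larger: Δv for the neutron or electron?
The electron has the larger minimum velocity uncertainty, by a ratio of 1838.7.

For both particles, Δp_min = ℏ/(2Δx) = 3.337e-26 kg·m/s (same for both).

The velocity uncertainty is Δv = Δp/m:
- neutron: Δv = 3.337e-26 / 1.675e-27 = 1.992e+01 m/s = 19.925 m/s
- electron: Δv = 3.337e-26 / 9.109e-31 = 3.664e+04 m/s = 36.635 km/s

Ratio: 3.664e+04 / 1.992e+01 = 1838.7

The lighter particle has larger velocity uncertainty because Δv ∝ 1/m.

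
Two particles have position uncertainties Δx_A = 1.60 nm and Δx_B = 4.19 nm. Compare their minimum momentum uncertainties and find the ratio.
Particle A has the larger minimum momentum uncertainty, by a factor of 2.62.

For each particle, the minimum momentum uncertainty is Δp_min = ℏ/(2Δx):

Particle A: Δp_A = ℏ/(2×1.600e-09 m) = 3.296e-26 kg·m/s
Particle B: Δp_B = ℏ/(2×4.190e-09 m) = 1.258e-26 kg·m/s

Ratio: Δp_A/Δp_B = 2.62

Since Δp_min ∝ 1/Δx, the particle with smaller position uncertainty (A) has larger momentum uncertainty.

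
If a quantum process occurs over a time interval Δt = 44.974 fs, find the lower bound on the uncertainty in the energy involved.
7.318 meV

Using the energy-time uncertainty principle:
ΔEΔt ≥ ℏ/2

The minimum uncertainty in energy is:
ΔE_min = ℏ/(2Δt)
ΔE_min = (1.055e-34 J·s) / (2 × 4.497e-14 s)
ΔE_min = 1.172e-21 J = 7.318 meV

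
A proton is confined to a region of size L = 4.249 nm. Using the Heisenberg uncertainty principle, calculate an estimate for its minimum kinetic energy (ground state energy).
287.330 neV

Using the uncertainty principle to estimate ground state energy:

1. The position uncertainty is approximately the confinement size:
   Δx ≈ L = 4.249e-09 m

2. From ΔxΔp ≥ ℏ/2, the minimum momentum uncertainty is:
   Δp ≈ ℏ/(2L) = 1.241e-26 kg·m/s

3. The kinetic energy is approximately:
   KE ≈ (Δp)²/(2m) = (1.241e-26)²/(2 × 1.673e-27 kg)
   KE ≈ 4.604e-26 J = 287.330 neV

This is an order-of-magnitude estimate of the ground state energy.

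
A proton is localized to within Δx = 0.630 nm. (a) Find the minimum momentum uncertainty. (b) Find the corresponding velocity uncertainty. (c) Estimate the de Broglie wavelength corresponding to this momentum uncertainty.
(a) Δp_min = 8.370 × 10^-26 kg·m/s
(b) Δv_min = 50.039 m/s
(c) λ_dB = 7.917 nm

Step-by-step:

(a) From the uncertainty principle:
Δp_min = ℏ/(2Δx) = (1.055e-34 J·s)/(2 × 6.300e-10 m) = 8.370e-26 kg·m/s

(b) The velocity uncertainty:
Δv = Δp/m = (8.370e-26 kg·m/s)/(1.673e-27 kg) = 5.004e+01 m/s = 50.039 m/s

(c) The de Broglie wavelength for this momentum:
λ = h/p = (6.626e-34 J·s)/(8.370e-26 kg·m/s) = 7.917e-09 m = 7.917 nm

Note: The de Broglie wavelength is comparable to the localization size, as expected from wave-particle duality.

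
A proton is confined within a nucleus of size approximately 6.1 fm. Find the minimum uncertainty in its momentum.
8.644 × 10^-21 kg·m/s

Using the Heisenberg uncertainty principle:
ΔxΔp ≥ ℏ/2

With Δx ≈ L = 6.100e-15 m (the confinement size):
Δp_min = ℏ/(2Δx)
Δp_min = (1.055e-34 J·s) / (2 × 6.100e-15 m)
Δp_min = 8.644e-21 kg·m/s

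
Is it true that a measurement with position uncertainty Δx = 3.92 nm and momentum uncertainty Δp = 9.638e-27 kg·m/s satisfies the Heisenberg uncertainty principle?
No, it violates the uncertainty principle (impossible measurement).

Calculate the product ΔxΔp:
ΔxΔp = (3.920e-09 m) × (9.638e-27 kg·m/s)
ΔxΔp = 3.778e-35 J·s

Compare to the minimum allowed value ℏ/2:
ℏ/2 = 5.273e-35 J·s

Since ΔxΔp = 3.778e-35 J·s < 5.273e-35 J·s = ℏ/2,
the measurement violates the uncertainty principle.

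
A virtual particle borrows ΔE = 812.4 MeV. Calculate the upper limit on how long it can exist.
4.051 × 10^-25 s

Using the energy-time uncertainty principle:
ΔEΔt ≥ ℏ/2

For a virtual particle borrowing energy ΔE, the maximum lifetime is:
Δt_max = ℏ/(2ΔE)

Converting energy:
ΔE = 812.4 MeV = 1.302e-10 J

Δt_max = (1.055e-34 J·s) / (2 × 1.302e-10 J)
Δt_max = 4.051e-25 s = 4.051 × 10^-25 s

Virtual particles with higher borrowed energy exist for shorter times.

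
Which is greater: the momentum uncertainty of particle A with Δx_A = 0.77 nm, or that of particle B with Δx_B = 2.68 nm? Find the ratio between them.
Particle A has the larger minimum momentum uncertainty, by a factor of 3.48.

For each particle, the minimum momentum uncertainty is Δp_min = ℏ/(2Δx):

Particle A: Δp_A = ℏ/(2×7.700e-10 m) = 6.848e-26 kg·m/s
Particle B: Δp_B = ℏ/(2×2.680e-09 m) = 1.967e-26 kg·m/s

Ratio: Δp_A/Δp_B = 3.48

Since Δp_min ∝ 1/Δx, the particle with smaller position uncertainty (A) has larger momentum uncertainty.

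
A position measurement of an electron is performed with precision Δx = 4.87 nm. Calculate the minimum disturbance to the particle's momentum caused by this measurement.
1.083 × 10^-26 kg·m/s

The uncertainty principle implies that measuring position disturbs momentum:
ΔxΔp ≥ ℏ/2

When we measure position with precision Δx, we necessarily introduce a momentum uncertainty:
Δp ≥ ℏ/(2Δx)
Δp_min = (1.055e-34 J·s) / (2 × 4.870e-09 m)
Δp_min = 1.083e-26 kg·m/s

The more precisely we measure position, the greater the momentum disturbance.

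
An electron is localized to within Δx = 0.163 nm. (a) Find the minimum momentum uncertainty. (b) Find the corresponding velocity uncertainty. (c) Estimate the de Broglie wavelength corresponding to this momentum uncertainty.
(a) Δp_min = 3.235 × 10^-25 kg·m/s
(b) Δv_min = 355.115 km/s
(c) λ_dB = 2.048 nm

Step-by-step:

(a) From the uncertainty principle:
Δp_min = ℏ/(2Δx) = (1.055e-34 J·s)/(2 × 1.630e-10 m) = 3.235e-25 kg·m/s

(b) The velocity uncertainty:
Δv = Δp/m = (3.235e-25 kg·m/s)/(9.109e-31 kg) = 3.551e+05 m/s = 355.115 km/s

(c) The de Broglie wavelength for this momentum:
λ = h/p = (6.626e-34 J·s)/(3.235e-25 kg·m/s) = 2.048e-09 m = 2.048 nm

Note: The de Broglie wavelength is comparable to the localization size, as expected from wave-particle duality.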